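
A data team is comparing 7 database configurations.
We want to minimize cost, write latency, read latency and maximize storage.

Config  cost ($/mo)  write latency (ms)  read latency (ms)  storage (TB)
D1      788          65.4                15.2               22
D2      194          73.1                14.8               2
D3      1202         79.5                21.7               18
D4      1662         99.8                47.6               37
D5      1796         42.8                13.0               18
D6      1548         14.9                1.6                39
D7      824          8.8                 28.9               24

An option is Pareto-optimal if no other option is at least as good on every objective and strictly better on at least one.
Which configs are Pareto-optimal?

D1: not dominated.
D2: not dominated (best cost).
D3: dominated by D1 (cost 788≤1202, write latency 65.4≤79.5, read latency 15.2≤21.7, storage 22≥18).
D4: dominated by D6 (cost 1548≤1662, write latency 14.9≤99.8, read latency 1.6≤47.6, storage 39≥37).
D5: dominated by D6 (cost 1548≤1796, write latency 14.9≤42.8, read latency 1.6≤13.0, storage 39≥18).
D6: not dominated (best read latency).
D7: not dominated (best write latency).

D1, D2, D6, D7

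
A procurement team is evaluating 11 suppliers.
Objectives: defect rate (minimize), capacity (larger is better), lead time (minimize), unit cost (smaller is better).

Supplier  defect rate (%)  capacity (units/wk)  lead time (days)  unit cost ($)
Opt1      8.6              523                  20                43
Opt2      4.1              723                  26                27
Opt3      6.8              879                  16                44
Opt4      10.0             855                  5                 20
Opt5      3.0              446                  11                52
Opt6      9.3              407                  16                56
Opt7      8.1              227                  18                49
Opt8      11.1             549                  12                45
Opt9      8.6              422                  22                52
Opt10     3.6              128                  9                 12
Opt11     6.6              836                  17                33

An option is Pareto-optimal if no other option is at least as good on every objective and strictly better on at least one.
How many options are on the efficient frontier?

Opt1: dominated by Opt11 (defect rate 6.6≤8.6, capacity 836≥523, lead time 17≤20, unit cost 33≤43).
Opt2: not dominated.
Opt3: not dominated (best capacity).
Opt4: not dominated (best lead time).
Opt5: not dominated (best defect rate).
Opt6: dominated by Opt3 (defect rate 6.8≤9.3, capacity 879≥407, lead time 16≤16, unit cost 44≤56).
Opt7: dominated by Opt3 (defect rate 6.8≤8.1, capacity 879≥227, lead time 16≤18, unit cost 44≤49).
Opt8: dominated by Opt4 (defect rate 10.0≤11.1, capacity 855≥549, lead time 5≤12, unit cost 20≤45).
Opt9: dominated by Opt1 (defect rate 8.6≤8.6, capacity 523≥422, lead time 20≤22, unit cost 43≤52).
Opt10: not dominated (best unit cost).
Opt11: not dominated.
Pareto-optimal: Opt2, Opt3, Opt4, Opt5, Opt10, Opt11 → 6.

6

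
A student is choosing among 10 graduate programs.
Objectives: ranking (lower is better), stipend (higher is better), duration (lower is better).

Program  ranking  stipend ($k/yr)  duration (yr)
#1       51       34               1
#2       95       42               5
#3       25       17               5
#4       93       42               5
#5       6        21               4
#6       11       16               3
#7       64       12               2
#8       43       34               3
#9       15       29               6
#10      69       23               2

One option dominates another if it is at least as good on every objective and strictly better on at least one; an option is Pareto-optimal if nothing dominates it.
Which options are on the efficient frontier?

#1: not dominated (best duration).
#2: dominated by #4 (ranking 93≤95, stipend 42≥42, duration 5≤5).
#3: dominated by #5 (ranking 6≤25, stipend 21≥17, duration 4≤5).
#4: not dominated.
#5: not dominated (best ranking).
#6: not dominated.
#7: dominated by #1 (ranking 51≤64, stipend 34≥12, duration 1≤2).
#8: not dominated.
#9: not dominated.
#10: dominated by #1 (ranking 51≤69, stipend 34≥23, duration 1≤2).

#1, #4, #5, #6, #8, #9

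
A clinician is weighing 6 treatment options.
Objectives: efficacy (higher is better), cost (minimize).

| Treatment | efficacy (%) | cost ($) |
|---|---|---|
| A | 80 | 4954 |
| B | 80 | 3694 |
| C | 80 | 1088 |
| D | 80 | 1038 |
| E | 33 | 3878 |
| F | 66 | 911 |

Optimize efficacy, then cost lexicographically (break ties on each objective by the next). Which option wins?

First maximize efficacy: best is 80, kept {A, B, C, D}.
Then minimize cost: best is 1038, kept {D}.

D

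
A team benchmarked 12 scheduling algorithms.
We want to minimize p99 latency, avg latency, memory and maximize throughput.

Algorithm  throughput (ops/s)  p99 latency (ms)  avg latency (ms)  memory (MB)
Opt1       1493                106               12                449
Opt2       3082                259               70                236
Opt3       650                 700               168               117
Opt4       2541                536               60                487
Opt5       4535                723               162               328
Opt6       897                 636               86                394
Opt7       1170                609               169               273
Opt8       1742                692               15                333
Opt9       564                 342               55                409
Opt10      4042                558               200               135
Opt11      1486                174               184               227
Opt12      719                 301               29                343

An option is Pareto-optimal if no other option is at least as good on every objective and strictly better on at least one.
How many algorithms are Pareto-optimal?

9

Opt1: not dominated (best p99 latency).
Opt2: not dominated.
Opt3: not dominated (best memory).
Opt4: not dominated.
Opt5: not dominated (best throughput).
Opt6: dominated by Opt2 (throughput 3082≥897, p99 latency 259≤636, avg latency 70≤86, memory 236≤394).
Opt7: dominated by Opt2 (throughput 3082≥1170, p99 latency 259≤609, avg latency 70≤169, memory 236≤273).
Opt8: not dominated.
Opt9: dominated by Opt12 (throughput 719≥564, p99 latency 301≤342, avg latency 29≤55, memory 343≤409).
Opt10: not dominated.
Opt11: not dominated.
Opt12: not dominated.
Pareto-optimal: Opt1, Opt2, Opt3, Opt4, Opt5, Opt8, Opt10, Opt11, Opt12 → 9.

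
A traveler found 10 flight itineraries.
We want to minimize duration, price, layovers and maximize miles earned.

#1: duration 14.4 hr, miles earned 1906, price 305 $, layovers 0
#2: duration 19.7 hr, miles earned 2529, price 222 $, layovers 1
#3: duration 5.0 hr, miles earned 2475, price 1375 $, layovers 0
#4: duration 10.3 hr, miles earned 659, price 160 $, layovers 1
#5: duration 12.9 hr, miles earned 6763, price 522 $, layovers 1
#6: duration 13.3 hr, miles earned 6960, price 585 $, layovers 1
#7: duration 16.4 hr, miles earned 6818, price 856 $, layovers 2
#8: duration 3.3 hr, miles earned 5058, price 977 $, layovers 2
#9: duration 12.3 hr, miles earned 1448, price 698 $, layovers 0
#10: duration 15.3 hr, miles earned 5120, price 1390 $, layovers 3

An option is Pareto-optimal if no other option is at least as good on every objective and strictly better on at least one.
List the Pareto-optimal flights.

#1: not dominated.
#2: not dominated.
#3: not dominated.
#4: not dominated (best price).
#5: not dominated.
#6: not dominated (best miles earned).
#7: dominated by #6 (duration 13.3≤16.4, miles earned 6960≥6818, price 585≤856, layovers 1≤2).
#8: not dominated (best duration).
#9: not dominated.
#10: dominated by #5 (duration 12.9≤15.3, miles earned 6763≥5120, price 522≤1390, layovers 1≤3).

#1, #2, #3, #4, #5, #6, #8, #9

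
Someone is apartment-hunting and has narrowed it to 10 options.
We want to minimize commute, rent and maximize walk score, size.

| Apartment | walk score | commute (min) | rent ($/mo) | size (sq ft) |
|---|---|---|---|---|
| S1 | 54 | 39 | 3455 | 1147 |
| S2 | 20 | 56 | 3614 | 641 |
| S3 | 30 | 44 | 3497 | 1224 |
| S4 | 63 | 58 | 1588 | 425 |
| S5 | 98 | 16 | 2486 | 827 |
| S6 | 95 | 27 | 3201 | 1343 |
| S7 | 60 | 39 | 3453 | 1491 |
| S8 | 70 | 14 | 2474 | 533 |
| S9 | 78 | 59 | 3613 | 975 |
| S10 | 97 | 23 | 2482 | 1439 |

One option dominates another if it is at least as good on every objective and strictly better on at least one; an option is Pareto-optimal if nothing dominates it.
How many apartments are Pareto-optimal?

S1: dominated by S6 (walk score 95≥54, commute 27≤39, rent 3201≤3455, size 1343≥1147).
S2: dominated by S1 (walk score 54≥20, commute 39≤56, rent 3455≤3614, size 1147≥641).
S3: dominated by S6 (walk score 95≥30, commute 27≤44, rent 3201≤3497, size 1343≥1224).
S4: not dominated (best rent).
S5: not dominated (best walk score).
S6: dominated by S10 (walk score 97≥95, commute 23≤27, rent 2482≤3201, size 1439≥1343).
S7: not dominated (best size).
S8: not dominated (best commute).
S9: dominated by S6 (walk score 95≥78, commute 27≤59, rent 3201≤3613, size 1343≥975).
S10: not dominated.
Pareto-optimal: S4, S5, S7, S8, S10 → 5.

5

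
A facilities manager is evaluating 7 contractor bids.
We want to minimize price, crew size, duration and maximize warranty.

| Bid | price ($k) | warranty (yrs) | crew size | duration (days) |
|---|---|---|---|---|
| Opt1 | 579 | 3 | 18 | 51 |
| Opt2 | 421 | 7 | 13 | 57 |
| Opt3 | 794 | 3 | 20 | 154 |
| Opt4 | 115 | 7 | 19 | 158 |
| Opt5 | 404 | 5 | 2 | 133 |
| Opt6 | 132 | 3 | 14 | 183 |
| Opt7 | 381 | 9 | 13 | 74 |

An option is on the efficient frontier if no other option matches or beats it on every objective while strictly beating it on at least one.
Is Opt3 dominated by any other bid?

Yes

Opt1 vs Opt3: price 579≤794, warranty 3≥3, crew size 18≤20, duration 51≤154 — Opt1 is at least as good on every objective and strictly better on at least one, so Opt1 dominates Opt3.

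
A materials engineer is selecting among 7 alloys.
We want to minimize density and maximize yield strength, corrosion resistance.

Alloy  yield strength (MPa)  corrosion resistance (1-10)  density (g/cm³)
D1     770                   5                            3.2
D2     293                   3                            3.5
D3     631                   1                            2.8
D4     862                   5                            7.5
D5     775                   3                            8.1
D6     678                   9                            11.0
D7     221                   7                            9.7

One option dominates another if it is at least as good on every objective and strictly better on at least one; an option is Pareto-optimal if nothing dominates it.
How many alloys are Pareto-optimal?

5

D1: not dominated.
D2: dominated by D1 (yield strength 770≥293, corrosion resistance 5≥3, density 3.2≤3.5).
D3: not dominated (best density).
D4: not dominated (best yield strength).
D5: dominated by D4 (yield strength 862≥775, corrosion resistance 5≥3, density 7.5≤8.1).
D6: not dominated (best corrosion resistance).
D7: not dominated.
Pareto-optimal: D1, D3, D4, D6, D7 → 5.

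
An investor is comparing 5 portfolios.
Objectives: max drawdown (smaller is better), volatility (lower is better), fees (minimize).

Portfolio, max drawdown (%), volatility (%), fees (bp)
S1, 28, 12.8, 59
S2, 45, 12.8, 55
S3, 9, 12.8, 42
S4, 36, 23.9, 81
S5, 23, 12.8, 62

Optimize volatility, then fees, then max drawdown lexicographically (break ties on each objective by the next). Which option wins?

S3

First minimize volatility: best is 12.8, kept {S1, S2, S3, S5}.
Then minimize fees: best is 42, kept {S3}.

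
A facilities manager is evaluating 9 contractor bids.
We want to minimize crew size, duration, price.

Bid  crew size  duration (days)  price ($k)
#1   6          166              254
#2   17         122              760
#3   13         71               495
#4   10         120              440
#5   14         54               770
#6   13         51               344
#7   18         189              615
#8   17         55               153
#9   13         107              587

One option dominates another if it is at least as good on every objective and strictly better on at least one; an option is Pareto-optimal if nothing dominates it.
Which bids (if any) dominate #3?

#6

#6: crew size 13≤13, duration 51≤71, price 344≤495 — dominates #3.
Others (#1, #2, #4, #5, #7, #8, #9) are each worse than #3 on at least one objective.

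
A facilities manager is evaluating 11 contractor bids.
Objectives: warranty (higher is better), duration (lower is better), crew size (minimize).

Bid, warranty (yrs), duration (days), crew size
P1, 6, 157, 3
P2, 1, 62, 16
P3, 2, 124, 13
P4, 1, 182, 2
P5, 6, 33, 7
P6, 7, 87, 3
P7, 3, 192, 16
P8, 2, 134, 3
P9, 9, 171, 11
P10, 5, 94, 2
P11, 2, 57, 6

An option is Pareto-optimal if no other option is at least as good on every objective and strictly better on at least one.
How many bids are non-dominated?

5

P1: dominated by P6 (warranty 7≥6, duration 87≤157, crew size 3≤3).
P2: dominated by P5 (warranty 6≥1, duration 33≤62, crew size 7≤16).
P3: dominated by P5 (warranty 6≥2, duration 33≤124, crew size 7≤13).
P4: dominated by P10 (warranty 5≥1, duration 94≤182, crew size 2≤2).
P5: not dominated (best duration).
P6: not dominated.
P7: dominated by P1 (warranty 6≥3, duration 157≤192, crew size 3≤16).
P8: dominated by P6 (warranty 7≥2, duration 87≤134, crew size 3≤3).
P9: not dominated (best warranty).
P10: not dominated.
P11: not dominated.
Pareto-optimal: P5, P6, P9, P10, P11 → 5.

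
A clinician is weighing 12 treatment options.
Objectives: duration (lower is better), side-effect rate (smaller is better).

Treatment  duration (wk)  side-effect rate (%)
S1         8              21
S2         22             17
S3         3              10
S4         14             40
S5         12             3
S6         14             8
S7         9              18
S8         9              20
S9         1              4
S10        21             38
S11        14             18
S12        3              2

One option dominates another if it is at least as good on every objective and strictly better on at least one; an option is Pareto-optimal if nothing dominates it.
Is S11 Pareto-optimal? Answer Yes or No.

No

S3 vs S11: duration 3≤14, side-effect rate 10≤18 — S3 is at least as good on every objective and strictly better on at least one, so S3 dominates S11.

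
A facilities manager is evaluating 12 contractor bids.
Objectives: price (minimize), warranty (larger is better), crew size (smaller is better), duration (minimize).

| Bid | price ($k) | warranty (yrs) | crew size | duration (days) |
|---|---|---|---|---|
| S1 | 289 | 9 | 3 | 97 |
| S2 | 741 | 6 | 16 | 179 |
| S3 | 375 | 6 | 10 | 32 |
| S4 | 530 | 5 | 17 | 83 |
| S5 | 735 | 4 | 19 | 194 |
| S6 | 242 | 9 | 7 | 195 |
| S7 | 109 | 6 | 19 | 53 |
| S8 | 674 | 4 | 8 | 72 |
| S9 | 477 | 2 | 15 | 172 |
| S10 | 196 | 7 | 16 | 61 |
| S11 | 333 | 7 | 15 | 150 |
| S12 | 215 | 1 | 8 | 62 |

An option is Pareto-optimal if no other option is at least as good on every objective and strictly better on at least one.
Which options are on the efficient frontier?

S1: not dominated (best crew size).
S2: dominated by S1 (price 289≤741, warranty 9≥6, crew size 3≤16, duration 97≤179).
S3: not dominated (best duration).
S4: dominated by S3 (price 375≤530, warranty 6≥5, crew size 10≤17, duration 32≤83).
S5: dominated by S1 (price 289≤735, warranty 9≥4, crew size 3≤19, duration 97≤194).
S6: not dominated.
S7: not dominated (best price).
S8: not dominated.
S9: dominated by S1 (price 289≤477, warranty 9≥2, crew size 3≤15, duration 97≤172).
S10: not dominated.
S11: dominated by S1 (price 289≤333, warranty 9≥7, crew size 3≤15, duration 97≤150).
S12: not dominated.

S1, S3, S6, S7, S8, S10, S12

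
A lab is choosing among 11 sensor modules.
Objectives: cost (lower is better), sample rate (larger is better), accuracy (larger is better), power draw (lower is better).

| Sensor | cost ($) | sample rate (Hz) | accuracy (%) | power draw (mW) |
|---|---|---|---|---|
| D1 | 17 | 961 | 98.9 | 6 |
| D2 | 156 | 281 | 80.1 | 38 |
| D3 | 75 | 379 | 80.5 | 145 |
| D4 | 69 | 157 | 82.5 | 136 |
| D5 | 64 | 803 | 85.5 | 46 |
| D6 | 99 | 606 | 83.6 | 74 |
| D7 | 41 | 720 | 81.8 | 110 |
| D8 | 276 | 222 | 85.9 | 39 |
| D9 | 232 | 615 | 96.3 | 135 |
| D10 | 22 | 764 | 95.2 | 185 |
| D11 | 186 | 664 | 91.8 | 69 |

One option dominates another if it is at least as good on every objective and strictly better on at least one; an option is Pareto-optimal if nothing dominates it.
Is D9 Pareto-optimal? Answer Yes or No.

No

D1 vs D9: cost 17≤232, sample rate 961≥615, accuracy 98.9≥96.3, power draw 6≤135 — D1 is at least as good on every objective and strictly better on at least one, so D1 dominates D9.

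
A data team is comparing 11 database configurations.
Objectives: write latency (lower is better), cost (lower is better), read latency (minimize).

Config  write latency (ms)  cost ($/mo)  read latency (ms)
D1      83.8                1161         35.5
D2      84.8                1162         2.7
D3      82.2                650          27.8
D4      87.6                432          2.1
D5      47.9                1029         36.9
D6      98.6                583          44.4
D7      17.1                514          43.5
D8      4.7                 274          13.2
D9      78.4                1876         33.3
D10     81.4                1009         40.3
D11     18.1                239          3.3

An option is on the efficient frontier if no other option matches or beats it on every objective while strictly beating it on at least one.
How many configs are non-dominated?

4

D1: dominated by D3 (write latency 82.2≤83.8, cost 650≤1161, read latency 27.8≤35.5).
D2: not dominated.
D3: dominated by D8 (write latency 4.7≤82.2, cost 274≤650, read latency 13.2≤27.8).
D4: not dominated (best read latency).
D5: dominated by D8 (write latency 4.7≤47.9, cost 274≤1029, read latency 13.2≤36.9).
D6: dominated by D4 (write latency 87.6≤98.6, cost 432≤583, read latency 2.1≤44.4).
D7: dominated by D8 (write latency 4.7≤17.1, cost 274≤514, read latency 13.2≤43.5).
D8: not dominated (best write latency).
D9: dominated by D8 (write latency 4.7≤78.4, cost 274≤1876, read latency 13.2≤33.3).
D10: dominated by D8 (write latency 4.7≤81.4, cost 274≤1009, read latency 13.2≤40.3).
D11: not dominated (best cost).
Pareto-optimal: D2, D4, D8, D11 → 4.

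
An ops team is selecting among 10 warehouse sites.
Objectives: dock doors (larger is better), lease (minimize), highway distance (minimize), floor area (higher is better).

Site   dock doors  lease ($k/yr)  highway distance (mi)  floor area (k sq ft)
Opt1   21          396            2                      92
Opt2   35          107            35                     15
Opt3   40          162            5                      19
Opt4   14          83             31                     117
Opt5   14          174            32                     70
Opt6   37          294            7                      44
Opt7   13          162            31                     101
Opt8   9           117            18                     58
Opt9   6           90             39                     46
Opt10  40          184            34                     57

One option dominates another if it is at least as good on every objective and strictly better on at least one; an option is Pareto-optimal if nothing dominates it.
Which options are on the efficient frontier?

Opt1, Opt2, Opt3, Opt4, Opt6, Opt8, Opt10

Opt1: not dominated (best highway distance).
Opt2: not dominated.
Opt3: not dominated.
Opt4: not dominated (best lease).
Opt5: dominated by Opt4 (dock doors 14≥14, lease 83≤174, highway distance 31≤32, floor area 117≥70).
Opt6: not dominated.
Opt7: dominated by Opt4 (dock doors 14≥13, lease 83≤162, highway distance 31≤31, floor area 117≥101).
Opt8: not dominated.
Opt9: dominated by Opt4 (dock doors 14≥6, lease 83≤90, highway distance 31≤39, floor area 117≥46).
Opt10: not dominated.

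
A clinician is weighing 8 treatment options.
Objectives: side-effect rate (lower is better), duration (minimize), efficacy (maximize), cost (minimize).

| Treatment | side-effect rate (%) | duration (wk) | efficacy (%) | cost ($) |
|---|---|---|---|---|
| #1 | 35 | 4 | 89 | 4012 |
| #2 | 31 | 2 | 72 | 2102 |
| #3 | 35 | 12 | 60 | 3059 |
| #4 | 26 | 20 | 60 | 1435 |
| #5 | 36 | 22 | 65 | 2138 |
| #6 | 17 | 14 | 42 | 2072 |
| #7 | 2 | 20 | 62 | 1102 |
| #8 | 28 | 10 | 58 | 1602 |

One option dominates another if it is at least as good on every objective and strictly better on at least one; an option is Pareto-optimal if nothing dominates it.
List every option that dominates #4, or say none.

#7: side-effect rate 2≤26, duration 20≤20, efficacy 62≥60, cost 1102≤1435 — dominates #4.
Others (#1, #2, #3, #5, #6, #8) are each worse than #4 on at least one objective.

#7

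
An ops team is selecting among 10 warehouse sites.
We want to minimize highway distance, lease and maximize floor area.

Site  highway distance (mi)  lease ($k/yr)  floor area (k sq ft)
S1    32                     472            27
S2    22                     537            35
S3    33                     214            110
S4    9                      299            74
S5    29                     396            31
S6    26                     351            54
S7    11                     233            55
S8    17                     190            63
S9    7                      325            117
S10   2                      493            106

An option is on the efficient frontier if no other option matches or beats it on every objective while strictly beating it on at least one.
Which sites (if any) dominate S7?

S1: worse on highway distance (32 vs 11).
S2: worse on highway distance (22 vs 11).
S3: worse on highway distance (33 vs 11).
S4: worse on lease (299 vs 233).
S5: worse on highway distance (29 vs 11).
S6: worse on highway distance (26 vs 11).
S8: worse on highway distance (17 vs 11).
S9: worse on lease (325 vs 233).
S10: worse on lease (493 vs 233).
No option dominates S7.

none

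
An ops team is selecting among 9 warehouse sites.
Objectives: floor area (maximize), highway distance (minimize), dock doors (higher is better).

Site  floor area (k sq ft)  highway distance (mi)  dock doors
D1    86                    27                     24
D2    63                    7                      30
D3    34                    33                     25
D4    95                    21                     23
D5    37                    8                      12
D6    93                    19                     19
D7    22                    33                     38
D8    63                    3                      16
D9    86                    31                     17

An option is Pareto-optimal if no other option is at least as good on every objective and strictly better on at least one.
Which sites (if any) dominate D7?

none

D1: worse on dock doors (24 vs 38).
D2: worse on dock doors (30 vs 38).
D3: worse on dock doors (25 vs 38).
D4: worse on dock doors (23 vs 38).
D5: worse on dock doors (12 vs 38).
D6: worse on dock doors (19 vs 38).
D8: worse on dock doors (16 vs 38).
D9: worse on dock doors (17 vs 38).
No option dominates D7.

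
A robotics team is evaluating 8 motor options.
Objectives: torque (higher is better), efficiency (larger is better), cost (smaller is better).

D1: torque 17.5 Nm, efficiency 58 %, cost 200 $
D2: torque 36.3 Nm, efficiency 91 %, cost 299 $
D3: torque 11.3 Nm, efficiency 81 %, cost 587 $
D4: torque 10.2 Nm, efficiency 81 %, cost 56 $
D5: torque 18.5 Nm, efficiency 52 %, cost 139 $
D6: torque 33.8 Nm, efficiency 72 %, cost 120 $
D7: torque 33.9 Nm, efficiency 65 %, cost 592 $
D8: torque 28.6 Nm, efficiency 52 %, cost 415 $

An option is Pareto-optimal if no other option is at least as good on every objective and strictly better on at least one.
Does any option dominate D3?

Yes

D2 vs D3: torque 36.3≥11.3, efficiency 91≥81, cost 299≤587 — D2 is at least as good on every objective and strictly better on at least one, so D2 dominates D3.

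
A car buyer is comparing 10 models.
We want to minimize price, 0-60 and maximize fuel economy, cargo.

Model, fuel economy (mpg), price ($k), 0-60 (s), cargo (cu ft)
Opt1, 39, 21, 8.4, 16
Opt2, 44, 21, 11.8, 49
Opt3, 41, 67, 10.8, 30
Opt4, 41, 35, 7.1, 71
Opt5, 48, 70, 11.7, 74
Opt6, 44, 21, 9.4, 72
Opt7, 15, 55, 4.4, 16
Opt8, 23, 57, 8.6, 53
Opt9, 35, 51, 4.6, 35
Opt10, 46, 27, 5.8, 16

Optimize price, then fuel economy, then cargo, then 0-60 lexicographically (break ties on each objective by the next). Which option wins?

Opt6

First minimize price: best is 21, kept {Opt1, Opt2, Opt6}.
Then maximize fuel economy: best is 44, kept {Opt2, Opt6}.
Then maximize cargo: best is 72, kept {Opt6}.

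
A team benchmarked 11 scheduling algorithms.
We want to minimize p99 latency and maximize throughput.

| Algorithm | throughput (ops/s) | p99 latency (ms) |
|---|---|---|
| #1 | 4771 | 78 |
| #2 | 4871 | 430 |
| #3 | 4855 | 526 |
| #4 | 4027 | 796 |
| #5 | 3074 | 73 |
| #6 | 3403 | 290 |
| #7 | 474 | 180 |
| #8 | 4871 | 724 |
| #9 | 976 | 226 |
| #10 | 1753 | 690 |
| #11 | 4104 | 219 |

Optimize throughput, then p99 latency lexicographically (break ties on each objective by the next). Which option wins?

#2

First maximize throughput: best is 4871, kept {#2, #8}.
Then minimize p99 latency: best is 430, kept {#2}.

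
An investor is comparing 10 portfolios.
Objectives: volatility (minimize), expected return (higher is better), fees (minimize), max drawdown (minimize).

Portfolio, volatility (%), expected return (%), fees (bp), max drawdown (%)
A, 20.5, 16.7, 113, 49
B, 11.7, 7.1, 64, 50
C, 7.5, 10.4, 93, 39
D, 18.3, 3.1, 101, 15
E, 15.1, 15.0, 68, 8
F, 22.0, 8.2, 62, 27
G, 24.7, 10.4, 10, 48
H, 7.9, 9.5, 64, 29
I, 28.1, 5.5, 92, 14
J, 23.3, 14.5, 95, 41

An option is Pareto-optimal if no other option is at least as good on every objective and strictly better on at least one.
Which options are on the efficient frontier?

A, C, E, F, G, H

A: not dominated (best expected return).
B: dominated by H (volatility 7.9≤11.7, expected return 9.5≥7.1, fees 64≤64, max drawdown 29≤50).
C: not dominated (best volatility).
D: dominated by E (volatility 15.1≤18.3, expected return 15.0≥3.1, fees 68≤101, max drawdown 8≤15).
E: not dominated (best max drawdown).
F: not dominated.
G: not dominated (best fees).
H: not dominated.
I: dominated by E (volatility 15.1≤28.1, expected return 15.0≥5.5, fees 68≤92, max drawdown 8≤14).
J: dominated by E (volatility 15.1≤23.3, expected return 15.0≥14.5, fees 68≤95, max drawdown 8≤41).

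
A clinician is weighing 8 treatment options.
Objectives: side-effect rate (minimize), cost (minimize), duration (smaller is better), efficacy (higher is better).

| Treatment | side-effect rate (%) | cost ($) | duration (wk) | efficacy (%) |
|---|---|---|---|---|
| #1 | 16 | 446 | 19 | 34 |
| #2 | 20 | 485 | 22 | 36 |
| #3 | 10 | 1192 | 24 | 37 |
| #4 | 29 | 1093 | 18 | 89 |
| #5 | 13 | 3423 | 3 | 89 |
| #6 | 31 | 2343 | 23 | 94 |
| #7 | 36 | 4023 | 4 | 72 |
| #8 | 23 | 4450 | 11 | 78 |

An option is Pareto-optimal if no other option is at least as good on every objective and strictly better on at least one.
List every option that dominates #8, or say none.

#5

#5: side-effect rate 13≤23, cost 3423≤4450, duration 3≤11, efficacy 89≥78 — dominates #8.
Others (#1, #2, #3, #4, #6, #7) are each worse than #8 on at least one objective.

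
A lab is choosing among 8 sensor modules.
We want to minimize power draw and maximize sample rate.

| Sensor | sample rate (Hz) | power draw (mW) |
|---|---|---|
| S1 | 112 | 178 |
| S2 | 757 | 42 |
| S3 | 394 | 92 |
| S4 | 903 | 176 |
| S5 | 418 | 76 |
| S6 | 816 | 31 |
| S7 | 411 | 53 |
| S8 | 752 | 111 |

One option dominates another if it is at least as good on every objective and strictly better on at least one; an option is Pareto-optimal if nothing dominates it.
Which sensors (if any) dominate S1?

S2, S3, S4, S5, S6, S7, S8

S2: sample rate 757≥112, power draw 42≤178 — dominates S1.
S3: sample rate 394≥112, power draw 92≤178 — dominates S1.
S4: sample rate 903≥112, power draw 176≤178 — dominates S1.
S5: sample rate 418≥112, power draw 76≤178 — dominates S1.
S6: sample rate 816≥112, power draw 31≤178 — dominates S1.
S7: sample rate 411≥112, power draw 53≤178 — dominates S1.
S8: sample rate 752≥112, power draw 111≤178 — dominates S1.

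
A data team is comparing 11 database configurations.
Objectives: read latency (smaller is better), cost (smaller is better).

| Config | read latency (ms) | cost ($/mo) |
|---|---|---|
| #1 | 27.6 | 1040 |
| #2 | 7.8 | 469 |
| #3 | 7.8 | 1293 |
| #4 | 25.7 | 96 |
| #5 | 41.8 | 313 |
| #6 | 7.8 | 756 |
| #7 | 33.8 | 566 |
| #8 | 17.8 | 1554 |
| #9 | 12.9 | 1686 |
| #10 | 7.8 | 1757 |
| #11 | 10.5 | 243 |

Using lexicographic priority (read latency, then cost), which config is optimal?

#2

First minimize read latency: best is 7.8, kept {#2, #3, #6, #10}.
Then minimize cost: best is 469, kept {#2}.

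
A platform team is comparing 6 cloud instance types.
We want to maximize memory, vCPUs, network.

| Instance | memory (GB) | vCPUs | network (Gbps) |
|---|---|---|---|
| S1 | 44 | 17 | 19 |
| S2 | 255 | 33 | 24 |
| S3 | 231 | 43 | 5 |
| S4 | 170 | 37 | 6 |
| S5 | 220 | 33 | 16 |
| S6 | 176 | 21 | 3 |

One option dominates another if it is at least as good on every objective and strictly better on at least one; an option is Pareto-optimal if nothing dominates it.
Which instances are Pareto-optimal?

S2, S3, S4

S1: dominated by S2 (memory 255≥44, vCPUs 33≥17, network 24≥19).
S2: not dominated (best memory).
S3: not dominated (best vCPUs).
S4: not dominated.
S5: dominated by S2 (memory 255≥220, vCPUs 33≥33, network 24≥16).
S6: dominated by S2 (memory 255≥176, vCPUs 33≥21, network 24≥3).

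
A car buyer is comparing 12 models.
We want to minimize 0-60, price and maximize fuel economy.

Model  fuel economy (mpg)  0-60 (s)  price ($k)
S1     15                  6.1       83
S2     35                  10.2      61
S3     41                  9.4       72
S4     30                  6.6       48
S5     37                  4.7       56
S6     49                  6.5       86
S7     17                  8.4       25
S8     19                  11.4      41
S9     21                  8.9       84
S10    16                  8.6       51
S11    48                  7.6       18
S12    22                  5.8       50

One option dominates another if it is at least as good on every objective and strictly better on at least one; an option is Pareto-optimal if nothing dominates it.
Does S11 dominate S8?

S11 vs S8: fuel economy 48≥19, 0-60 7.6≤11.4, price 18≤41 — S11 is at least as good on every objective with at least one strict improvement.

Yes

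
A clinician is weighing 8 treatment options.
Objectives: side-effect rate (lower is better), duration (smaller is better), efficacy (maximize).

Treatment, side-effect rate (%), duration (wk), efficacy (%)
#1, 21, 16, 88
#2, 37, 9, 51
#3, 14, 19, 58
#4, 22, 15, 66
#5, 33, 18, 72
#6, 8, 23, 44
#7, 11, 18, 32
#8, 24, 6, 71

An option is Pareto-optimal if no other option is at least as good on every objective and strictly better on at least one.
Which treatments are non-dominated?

#1: not dominated (best efficacy).
#2: dominated by #8 (side-effect rate 24≤37, duration 6≤9, efficacy 71≥51).
#3: not dominated.
#4: not dominated.
#5: dominated by #1 (side-effect rate 21≤33, duration 16≤18, efficacy 88≥72).
#6: not dominated (best side-effect rate).
#7: not dominated.
#8: not dominated (best duration).

#1, #3, #4, #6, #7, #8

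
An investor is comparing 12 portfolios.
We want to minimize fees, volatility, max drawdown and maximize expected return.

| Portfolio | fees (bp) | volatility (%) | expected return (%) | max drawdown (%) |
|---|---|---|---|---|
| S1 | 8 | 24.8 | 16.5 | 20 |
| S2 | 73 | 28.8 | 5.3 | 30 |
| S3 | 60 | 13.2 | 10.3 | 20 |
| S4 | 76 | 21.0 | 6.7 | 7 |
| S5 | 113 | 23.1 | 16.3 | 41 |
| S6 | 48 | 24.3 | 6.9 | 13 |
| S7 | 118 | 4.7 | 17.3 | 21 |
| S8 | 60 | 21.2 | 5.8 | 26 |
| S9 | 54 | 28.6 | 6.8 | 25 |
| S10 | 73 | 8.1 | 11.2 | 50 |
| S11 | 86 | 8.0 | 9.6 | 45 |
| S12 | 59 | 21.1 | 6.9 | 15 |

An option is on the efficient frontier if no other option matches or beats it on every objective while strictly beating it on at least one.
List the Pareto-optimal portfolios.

S1, S3, S4, S5, S6, S7, S10, S11, S12

S1: not dominated (best fees).
S2: dominated by S1 (fees 8≤73, volatility 24.8≤28.8, expected return 16.5≥5.3, max drawdown 20≤30).
S3: not dominated.
S4: not dominated (best max drawdown).
S5: not dominated.
S6: not dominated.
S7: not dominated (best volatility).
S8: dominated by S3 (fees 60≤60, volatility 13.2≤21.2, expected return 10.3≥5.8, max drawdown 20≤26).
S9: dominated by S1 (fees 8≤54, volatility 24.8≤28.6, expected return 16.5≥6.8, max drawdown 20≤25).
S10: not dominated.
S11: not dominated.
S12: not dominated.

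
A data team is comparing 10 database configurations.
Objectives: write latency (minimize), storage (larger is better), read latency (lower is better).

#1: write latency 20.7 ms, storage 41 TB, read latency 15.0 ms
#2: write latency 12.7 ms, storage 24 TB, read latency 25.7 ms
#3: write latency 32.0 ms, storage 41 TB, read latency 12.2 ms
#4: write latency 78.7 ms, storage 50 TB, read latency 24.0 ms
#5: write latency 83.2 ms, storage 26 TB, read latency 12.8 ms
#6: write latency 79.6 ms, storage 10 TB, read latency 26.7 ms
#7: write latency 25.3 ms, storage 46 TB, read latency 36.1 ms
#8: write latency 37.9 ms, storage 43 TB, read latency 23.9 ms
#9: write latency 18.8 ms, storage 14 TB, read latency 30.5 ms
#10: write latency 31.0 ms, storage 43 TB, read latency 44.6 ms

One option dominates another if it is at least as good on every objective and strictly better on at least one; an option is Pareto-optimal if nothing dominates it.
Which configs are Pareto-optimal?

#1, #2, #3, #4, #7, #8

#1: not dominated.
#2: not dominated (best write latency).
#3: not dominated (best read latency).
#4: not dominated (best storage).
#5: dominated by #3 (write latency 32.0≤83.2, storage 41≥26, read latency 12.2≤12.8).
#6: dominated by #1 (write latency 20.7≤79.6, storage 41≥10, read latency 15.0≤26.7).
#7: not dominated.
#8: not dominated.
#9: dominated by #2 (write latency 12.7≤18.8, storage 24≥14, read latency 25.7≤30.5).
#10: dominated by #7 (write latency 25.3≤31.0, storage 46≥43, read latency 36.1≤44.6).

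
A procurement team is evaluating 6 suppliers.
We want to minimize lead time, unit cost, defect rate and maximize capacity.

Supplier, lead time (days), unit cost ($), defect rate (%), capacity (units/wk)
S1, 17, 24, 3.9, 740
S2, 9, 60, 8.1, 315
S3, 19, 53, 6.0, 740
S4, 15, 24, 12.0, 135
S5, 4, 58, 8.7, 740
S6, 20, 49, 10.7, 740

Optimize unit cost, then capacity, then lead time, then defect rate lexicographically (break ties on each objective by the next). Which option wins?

S1

First minimize unit cost: best is 24, kept {S1, S4}.
Then maximize capacity: best is 740, kept {S1}.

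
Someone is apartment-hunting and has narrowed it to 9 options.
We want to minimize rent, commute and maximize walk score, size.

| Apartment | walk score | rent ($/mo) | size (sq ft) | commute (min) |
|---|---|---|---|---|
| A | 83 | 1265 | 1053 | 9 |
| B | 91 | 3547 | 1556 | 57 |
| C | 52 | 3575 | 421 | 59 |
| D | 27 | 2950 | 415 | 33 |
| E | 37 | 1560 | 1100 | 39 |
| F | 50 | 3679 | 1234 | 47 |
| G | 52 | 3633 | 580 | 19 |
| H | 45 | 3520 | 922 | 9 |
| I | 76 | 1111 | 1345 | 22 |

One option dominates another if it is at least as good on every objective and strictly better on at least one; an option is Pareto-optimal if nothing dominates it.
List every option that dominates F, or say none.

I: walk score 76≥50, rent 1111≤3679, size 1345≥1234, commute 22≤47 — dominates F.
Others (A, B, C, D, E, G, H) are each worse than F on at least one objective.

I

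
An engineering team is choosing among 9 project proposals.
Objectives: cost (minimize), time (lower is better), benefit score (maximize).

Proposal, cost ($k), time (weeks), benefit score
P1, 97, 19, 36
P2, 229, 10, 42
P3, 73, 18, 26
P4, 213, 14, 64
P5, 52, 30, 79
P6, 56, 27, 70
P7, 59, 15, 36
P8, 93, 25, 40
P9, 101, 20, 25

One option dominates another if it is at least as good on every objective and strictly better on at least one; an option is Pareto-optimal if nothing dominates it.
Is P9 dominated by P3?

Yes

P3 vs P9: cost 73≤101, time 18≤20, benefit score 26≥25 — P3 is at least as good on every objective with at least one strict improvement.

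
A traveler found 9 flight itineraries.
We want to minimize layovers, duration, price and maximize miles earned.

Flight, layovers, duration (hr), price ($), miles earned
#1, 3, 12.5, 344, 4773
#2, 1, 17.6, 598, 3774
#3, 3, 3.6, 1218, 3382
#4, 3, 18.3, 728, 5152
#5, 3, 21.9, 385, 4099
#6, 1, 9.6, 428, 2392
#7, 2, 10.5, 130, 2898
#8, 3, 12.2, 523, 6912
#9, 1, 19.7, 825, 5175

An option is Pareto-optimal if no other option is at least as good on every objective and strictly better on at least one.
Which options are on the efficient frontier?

#1: not dominated.
#2: not dominated.
#3: not dominated (best duration).
#4: dominated by #8 (layovers 3≤3, duration 12.2≤18.3, price 523≤728, miles earned 6912≥5152).
#5: dominated by #1 (layovers 3≤3, duration 12.5≤21.9, price 344≤385, miles earned 4773≥4099).
#6: not dominated.
#7: not dominated (best price).
#8: not dominated (best miles earned).
#9: not dominated.

#1, #2, #3, #6, #7, #8, #9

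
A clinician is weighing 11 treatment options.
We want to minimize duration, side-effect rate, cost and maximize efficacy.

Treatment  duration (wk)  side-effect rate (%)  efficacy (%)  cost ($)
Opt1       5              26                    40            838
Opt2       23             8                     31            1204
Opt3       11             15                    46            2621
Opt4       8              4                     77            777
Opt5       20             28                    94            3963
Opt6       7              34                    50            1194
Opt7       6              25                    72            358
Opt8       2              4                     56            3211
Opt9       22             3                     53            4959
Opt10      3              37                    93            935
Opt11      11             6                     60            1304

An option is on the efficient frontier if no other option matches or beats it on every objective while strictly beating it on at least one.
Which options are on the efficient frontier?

Opt1: not dominated.
Opt2: dominated by Opt4 (duration 8≤23, side-effect rate 4≤8, efficacy 77≥31, cost 777≤1204).
Opt3: dominated by Opt4 (duration 8≤11, side-effect rate 4≤15, efficacy 77≥46, cost 777≤2621).
Opt4: not dominated.
Opt5: not dominated (best efficacy).
Opt6: dominated by Opt7 (duration 6≤7, side-effect rate 25≤34, efficacy 72≥50, cost 358≤1194).
Opt7: not dominated (best cost).
Opt8: not dominated (best duration).
Opt9: not dominated (best side-effect rate).
Opt10: not dominated.
Opt11: dominated by Opt4 (duration 8≤11, side-effect rate 4≤6, efficacy 77≥60, cost 777≤1304).

Opt1, Opt4, Opt5, Opt7, Opt8, Opt9, Opt10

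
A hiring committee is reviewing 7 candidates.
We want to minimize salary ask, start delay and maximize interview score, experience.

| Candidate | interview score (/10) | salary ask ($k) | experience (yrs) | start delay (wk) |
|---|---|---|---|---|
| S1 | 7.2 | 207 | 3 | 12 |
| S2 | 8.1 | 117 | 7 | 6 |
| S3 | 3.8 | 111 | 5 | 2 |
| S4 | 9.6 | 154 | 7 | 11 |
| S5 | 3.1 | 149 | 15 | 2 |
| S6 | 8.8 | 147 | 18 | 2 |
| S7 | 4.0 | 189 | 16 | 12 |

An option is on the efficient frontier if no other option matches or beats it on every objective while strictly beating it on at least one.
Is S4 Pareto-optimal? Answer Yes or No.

S1: worse on interview score (7.2 vs 9.6).
S2: worse on interview score (8.1 vs 9.6).
S3: worse on interview score (3.8 vs 9.6).
S5: worse on interview score (3.1 vs 9.6).
S6: worse on interview score (8.8 vs 9.6).
S7: worse on interview score (4.0 vs 9.6).
No option is at least as good as S4 on every objective and strictly better on one.

Yes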